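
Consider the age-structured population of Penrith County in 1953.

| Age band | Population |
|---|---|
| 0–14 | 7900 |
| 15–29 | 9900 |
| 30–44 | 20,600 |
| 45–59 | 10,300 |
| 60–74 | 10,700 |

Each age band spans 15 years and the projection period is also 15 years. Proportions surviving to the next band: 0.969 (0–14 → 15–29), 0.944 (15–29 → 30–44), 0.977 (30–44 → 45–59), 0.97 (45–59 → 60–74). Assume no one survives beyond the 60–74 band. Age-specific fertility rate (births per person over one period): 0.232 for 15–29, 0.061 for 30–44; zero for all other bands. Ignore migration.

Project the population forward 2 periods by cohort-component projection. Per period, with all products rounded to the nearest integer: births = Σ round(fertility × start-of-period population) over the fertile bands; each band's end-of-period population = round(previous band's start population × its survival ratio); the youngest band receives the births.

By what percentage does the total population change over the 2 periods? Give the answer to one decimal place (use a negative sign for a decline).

-29.9

— Period 1 —
Births: 9900 * 0.232 = 2297  |  20600 * 0.061 = 1257 → total 3554
15–29: 7900 * 0.969 = 7655
30–44: 9900 * 0.944 = 9346
45–59: 20600 * 0.977 = 20126
60–74: 10300 * 0.97 = 9991
End of period: [3554, 7655, 9346, 20126, 9991]
— Period 2 —
Births: 7655 * 0.232 = 1776  |  9346 * 0.061 = 570 → total 2346
15–29: 3554 * 0.969 = 3444
30–44: 7655 * 0.944 = 7226
45–59: 9346 * 0.977 = 9131
60–74: 20126 * 0.97 = 19522
End of period: [2346, 3444, 7226, 9131, 19522]
Total: 59400 → 41669; change = -17731; percentage change = -29.9%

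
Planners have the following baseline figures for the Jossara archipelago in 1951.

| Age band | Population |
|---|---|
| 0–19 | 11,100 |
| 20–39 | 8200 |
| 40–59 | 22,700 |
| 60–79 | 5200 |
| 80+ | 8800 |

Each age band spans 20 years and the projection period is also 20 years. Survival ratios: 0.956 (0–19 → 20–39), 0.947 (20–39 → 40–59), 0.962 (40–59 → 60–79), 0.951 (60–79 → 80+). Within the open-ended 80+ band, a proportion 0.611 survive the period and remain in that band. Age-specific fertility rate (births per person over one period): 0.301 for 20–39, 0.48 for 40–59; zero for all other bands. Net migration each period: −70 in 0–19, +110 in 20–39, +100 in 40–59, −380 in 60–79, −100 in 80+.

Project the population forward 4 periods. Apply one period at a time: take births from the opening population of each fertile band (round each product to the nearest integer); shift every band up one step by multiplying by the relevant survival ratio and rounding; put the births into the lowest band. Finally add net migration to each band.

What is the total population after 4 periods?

57092

Period 1.
Births: 8200 × 0.301 = 2468 ; 22700 × 0.48 = 10896 → 13364
20–39: 11100 × 0.956 = 10612
40–59: 8200 × 0.947 = 7765
60–79: 22700 × 0.962 = 21837
80+: 5200 × 0.951 + 8800 × 0.611 = 4945 + 5377 = 10322
Net migration: 0–19 − 70 → 13294; 20–39 + 110 → 10722; 40–59 + 100 → 7865; 60–79 − 380 → 21457; 80+ − 100 → 10222
→ [13294, 10722, 7865, 21457, 10222]
Period 2.
Births: 10722 × 0.301 = 3227 ; 7865 × 0.48 = 3775 → 7002
20–39: 13294 × 0.956 = 12709
40–59: 10722 × 0.947 = 10154
60–79: 7865 × 0.962 = 7566
80+: 21457 × 0.951 + 10222 × 0.611 = 20406 + 6246 = 26652
Net migration: 0–19 − 70 → 6932; 20–39 + 110 → 12819; 40–59 + 100 → 10254; 60–79 − 380 → 7186; 80+ − 100 → 26552
→ [6932, 12819, 10254, 7186, 26552]
Period 3.
Births: 12819 × 0.301 = 3859 ; 10254 × 0.48 = 4922 → 8781
20–39: 6932 × 0.956 = 6627
40–59: 12819 × 0.947 = 12140
60–79: 10254 × 0.962 = 9864
80+: 7186 × 0.951 + 26552 × 0.611 = 6834 + 16223 = 23057
Net migration: 0–19 − 70 → 8711; 20–39 + 110 → 6737; 40–59 + 100 → 12240; 60–79 − 380 → 9484; 80+ − 100 → 22957
→ [8711, 6737, 12240, 9484, 22957]
Period 4.
Births: 6737 × 0.301 = 2028 ; 12240 × 0.48 = 5875 → 7903
20–39: 8711 × 0.956 = 8328
40–59: 6737 × 0.947 = 6380
60–79: 12240 × 0.962 = 11775
80+: 9484 × 0.951 + 22957 × 0.611 = 9019 + 14027 = 23046
Net migration: 0–19 − 70 → 7833; 20–39 + 110 → 8438; 40–59 + 100 → 6480; 60–79 − 380 → 11395; 80+ − 100 → 22946
→ [7833, 8438, 6480, 11395, 22946]
Total after period 4: 7833 + 8438 + 6480 + 11395 + 22946 = 57092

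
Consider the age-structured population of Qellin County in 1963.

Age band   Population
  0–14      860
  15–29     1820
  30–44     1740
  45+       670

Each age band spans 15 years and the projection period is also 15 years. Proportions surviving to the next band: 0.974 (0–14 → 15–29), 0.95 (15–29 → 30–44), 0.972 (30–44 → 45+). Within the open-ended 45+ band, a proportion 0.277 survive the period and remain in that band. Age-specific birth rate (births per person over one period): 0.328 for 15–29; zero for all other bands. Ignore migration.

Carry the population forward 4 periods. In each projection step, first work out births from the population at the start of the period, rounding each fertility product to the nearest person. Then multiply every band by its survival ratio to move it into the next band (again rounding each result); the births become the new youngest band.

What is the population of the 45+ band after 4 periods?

920

— Period 1 —
Births: 1820 * 0.328 = 597
15–29: 860 * 0.974 = 838
30–44: 1820 * 0.95 = 1729
45+: 1740 * 0.972 + 670 * 0.277 = 1691 + 186 = 1877
Population now: 0–14=597, 15–29=838, 30–44=1729, 45+=1877
— Period 2 —
Births: 838 * 0.328 = 275
15–29: 597 * 0.974 = 581
30–44: 838 * 0.95 = 796
45+: 1729 * 0.972 + 1877 * 0.277 = 1681 + 520 = 2201
Population now: 0–14=275, 15–29=581, 30–44=796, 45+=2201
— Period 3 —
Births: 581 * 0.328 = 191
15–29: 275 * 0.974 = 268
30–44: 581 * 0.95 = 552
45+: 796 * 0.972 + 2201 * 0.277 = 774 + 610 = 1384
Population now: 0–14=191, 15–29=268, 30–44=552, 45+=1384
— Period 4 —
Births: 268 * 0.328 = 88
15–29: 191 * 0.974 = 186
30–44: 268 * 0.95 = 255
45+: 552 * 0.972 + 1384 * 0.277 = 537 + 383 = 920
Population now: 0–14=88, 15–29=186, 30–44=255, 45+=920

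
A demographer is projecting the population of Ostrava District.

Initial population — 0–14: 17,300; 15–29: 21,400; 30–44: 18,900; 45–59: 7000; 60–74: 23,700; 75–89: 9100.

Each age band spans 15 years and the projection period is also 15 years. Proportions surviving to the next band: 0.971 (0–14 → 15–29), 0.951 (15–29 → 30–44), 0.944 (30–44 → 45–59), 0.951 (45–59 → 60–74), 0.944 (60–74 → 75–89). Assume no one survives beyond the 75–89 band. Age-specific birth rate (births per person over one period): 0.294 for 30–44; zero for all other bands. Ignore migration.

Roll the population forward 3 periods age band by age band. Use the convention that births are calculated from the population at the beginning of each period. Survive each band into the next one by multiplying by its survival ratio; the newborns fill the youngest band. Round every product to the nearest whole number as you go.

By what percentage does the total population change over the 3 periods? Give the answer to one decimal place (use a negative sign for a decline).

— Period 1 —
Births: 18900 * 0.294 = 5557
15–29: 17300 * 0.971 = 16798
30–44: 21400 * 0.951 = 20351
45–59: 18900 * 0.944 = 17842
60–74: 7000 * 0.951 = 6657
75–89: 23700 * 0.944 = 22373
End of period: [5557, 16798, 20351, 17842, 6657, 22373]
— Period 2 —
Births: 20351 * 0.294 = 5983
15–29: 5557 * 0.971 = 5396
30–44: 16798 * 0.951 = 15975
45–59: 20351 * 0.944 = 19211
60–74: 17842 * 0.951 = 16968
75–89: 6657 * 0.944 = 6284
End of period: [5983, 5396, 15975, 19211, 16968, 6284]
— Period 3 —
Births: 15975 * 0.294 = 4697
15–29: 5983 * 0.971 = 5809
30–44: 5396 * 0.951 = 5132
45–59: 15975 * 0.944 = 15080
60–74: 19211 * 0.951 = 18270
75–89: 16968 * 0.944 = 16018
End of period: [4697, 5809, 5132, 15080, 18270, 16018]
Total: 97400 → 65006; change = -32394; percentage change = -33.3%

-33.3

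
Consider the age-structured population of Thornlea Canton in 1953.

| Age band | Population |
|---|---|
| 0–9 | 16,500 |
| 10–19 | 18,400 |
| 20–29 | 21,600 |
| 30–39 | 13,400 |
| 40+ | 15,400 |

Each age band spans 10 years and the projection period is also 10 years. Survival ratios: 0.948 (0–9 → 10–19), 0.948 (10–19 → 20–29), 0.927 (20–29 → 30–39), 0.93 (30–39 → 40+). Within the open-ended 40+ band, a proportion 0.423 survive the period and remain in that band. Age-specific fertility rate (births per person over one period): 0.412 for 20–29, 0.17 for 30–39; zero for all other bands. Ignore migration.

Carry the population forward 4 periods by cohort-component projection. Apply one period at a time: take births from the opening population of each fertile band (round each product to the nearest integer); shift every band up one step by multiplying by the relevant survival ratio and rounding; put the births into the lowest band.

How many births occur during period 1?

Numbering the bands 1..5 from youngest to oldest:
[period 1]
Births: 21600 × 0.412 = 8899, 13400 × 0.17 = 2278 → 11177
Band 2: 16500 × 0.948 = 15642
Band 3: 18400 × 0.948 = 17443
Band 4: 21600 × 0.927 = 20023
Band 5: 13400 × 0.93 + 15400 × 0.423 = 12462 + 6514 = 18976
→ [11177, 15642, 17443, 20023, 18976]

11177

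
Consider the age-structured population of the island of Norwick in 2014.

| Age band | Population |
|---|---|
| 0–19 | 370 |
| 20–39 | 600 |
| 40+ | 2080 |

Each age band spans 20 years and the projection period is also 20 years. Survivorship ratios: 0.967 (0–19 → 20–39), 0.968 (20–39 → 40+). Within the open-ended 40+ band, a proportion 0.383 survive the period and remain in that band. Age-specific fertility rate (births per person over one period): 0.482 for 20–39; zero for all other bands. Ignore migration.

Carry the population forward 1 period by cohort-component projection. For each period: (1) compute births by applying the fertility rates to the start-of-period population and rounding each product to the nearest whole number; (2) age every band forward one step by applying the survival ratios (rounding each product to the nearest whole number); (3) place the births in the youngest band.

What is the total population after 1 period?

[period 1]
Births: 600 * 0.482 = 289
20–39: 370 * 0.967 = 358
40+: 600 * 0.968 + 2080 * 0.383 = 581 + 797 = 1378
→ [289, 358, 1378]
Total after period 1: 289 + 358 + 1378 = 2025

2025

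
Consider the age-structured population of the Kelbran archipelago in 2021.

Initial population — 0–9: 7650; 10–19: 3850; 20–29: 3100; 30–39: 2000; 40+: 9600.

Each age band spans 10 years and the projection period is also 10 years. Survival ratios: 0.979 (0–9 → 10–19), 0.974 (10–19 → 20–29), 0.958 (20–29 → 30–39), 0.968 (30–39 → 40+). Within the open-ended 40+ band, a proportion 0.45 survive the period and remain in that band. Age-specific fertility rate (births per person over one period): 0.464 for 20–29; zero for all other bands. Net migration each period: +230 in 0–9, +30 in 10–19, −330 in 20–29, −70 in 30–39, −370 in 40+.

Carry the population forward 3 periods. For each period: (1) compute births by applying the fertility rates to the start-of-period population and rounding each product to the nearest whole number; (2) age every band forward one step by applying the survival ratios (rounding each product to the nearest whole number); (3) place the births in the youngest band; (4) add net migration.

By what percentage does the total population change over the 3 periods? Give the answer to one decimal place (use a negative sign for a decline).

-30.4

After projecting period 1:
Births: 3100 × 0.464 = 1438
10–19: 7650 × 0.979 = 7489
20–29: 3850 × 0.974 = 3750
30–39: 3100 × 0.958 = 2970
40+: 2000 × 0.968 + 9600 × 0.45 = 1936 + 4320 = 6256
Net migration: 0–9 + 230 → 1668; 10–19 + 30 → 7519; 20–29 − 330 → 3420; 30–39 − 70 → 2900; 40+ − 370 → 5886
Population now: 0–9=1668, 10–19=7519, 20–29=3420, 30–39=2900, 40+=5886
After projecting period 2:
Births: 3420 × 0.464 = 1587
10–19: 1668 × 0.979 = 1633
20–29: 7519 × 0.974 = 7324
30–39: 3420 × 0.958 = 3276
40+: 2900 × 0.968 + 5886 × 0.45 = 2807 + 2649 = 5456
Net migration: 0–9 + 230 → 1817; 10–19 + 30 → 1663; 20–29 − 330 → 6994; 30–39 − 70 → 3206; 40+ − 370 → 5086
Population now: 0–9=1817, 10–19=1663, 20–29=6994, 30–39=3206, 40+=5086
After projecting period 3:
Births: 6994 × 0.464 = 3245
10–19: 1817 × 0.979 = 1779
20–29: 1663 × 0.974 = 1620
30–39: 6994 × 0.958 = 6700
40+: 3206 × 0.968 + 5086 × 0.45 = 3103 + 2289 = 5392
Net migration: 0–9 + 230 → 3475; 10–19 + 30 → 1809; 20–29 − 330 → 1290; 30–39 − 70 → 6630; 40+ − 370 → 5022
Population now: 0–9=3475, 10–19=1809, 20–29=1290, 30–39=6630, 40+=5022
Total: 26200 → 18226; change = -7974; percentage change = -30.4%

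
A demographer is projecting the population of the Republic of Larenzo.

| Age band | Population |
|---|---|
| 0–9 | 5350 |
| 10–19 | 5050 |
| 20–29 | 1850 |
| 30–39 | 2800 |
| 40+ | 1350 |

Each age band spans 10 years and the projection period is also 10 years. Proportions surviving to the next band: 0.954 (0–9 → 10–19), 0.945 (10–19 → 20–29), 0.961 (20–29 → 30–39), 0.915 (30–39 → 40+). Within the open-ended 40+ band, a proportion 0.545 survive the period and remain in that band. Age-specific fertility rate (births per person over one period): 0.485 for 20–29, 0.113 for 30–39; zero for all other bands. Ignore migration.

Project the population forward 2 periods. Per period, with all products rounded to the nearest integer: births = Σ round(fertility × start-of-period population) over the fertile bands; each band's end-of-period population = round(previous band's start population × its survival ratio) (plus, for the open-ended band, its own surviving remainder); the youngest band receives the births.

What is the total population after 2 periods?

Numbering the bands 1..5 from youngest to oldest:
After projecting period 1:
Births: 1850 * 0.485 = 897 ; 2800 * 0.113 = 316 ⇒ total 1213
Band 2: 5350 * 0.954 = 5104
Band 3: 5050 * 0.945 = 4772
Band 4: 1850 * 0.961 = 1778
Band 5: 2800 * 0.915 + 1350 * 0.545 = 2562 + 736 = 3298
End of period: [1213, 5104, 4772, 1778, 3298]
After projecting period 2:
Births: 4772 * 0.485 = 2314 ; 1778 * 0.113 = 201 ⇒ total 2515
Band 2: 1213 * 0.954 = 1157
Band 3: 5104 * 0.945 = 4823
Band 4: 4772 * 0.961 = 4586
Band 5: 1778 * 0.915 + 3298 * 0.545 = 1627 + 1797 = 3424
End of period: [2515, 1157, 4823, 4586, 3424]
Total after period 2: 2515 + 1157 + 4823 + 4586 + 3424 = 16505

16505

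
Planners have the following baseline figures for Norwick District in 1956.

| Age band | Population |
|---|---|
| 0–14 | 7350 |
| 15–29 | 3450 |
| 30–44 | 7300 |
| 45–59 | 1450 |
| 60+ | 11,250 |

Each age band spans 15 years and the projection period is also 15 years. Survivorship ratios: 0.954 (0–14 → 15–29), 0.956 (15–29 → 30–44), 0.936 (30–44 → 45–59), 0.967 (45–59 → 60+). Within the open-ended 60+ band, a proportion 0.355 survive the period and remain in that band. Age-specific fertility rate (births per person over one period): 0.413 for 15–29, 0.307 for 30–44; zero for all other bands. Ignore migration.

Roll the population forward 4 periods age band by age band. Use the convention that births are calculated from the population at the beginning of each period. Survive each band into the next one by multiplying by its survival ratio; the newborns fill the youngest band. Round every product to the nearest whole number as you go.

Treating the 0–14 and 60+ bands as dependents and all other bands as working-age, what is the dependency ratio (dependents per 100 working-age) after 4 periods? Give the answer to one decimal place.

107.3

Numbering the groups 1..5 from youngest to oldest:
— Period 1 —
Births: 3450 * 0.413 = 1425  |  7300 * 0.307 = 2241 — total 3666
Group 2: 7350 * 0.954 = 7012
Group 3: 3450 * 0.956 = 3298
Group 4: 7300 * 0.936 = 6833
Group 5: 1450 * 0.967 + 11250 * 0.355 = 1402 + 3994 = 5396
Giving 3666 / 7012 / 3298 / 6833 / 5396.
— Period 2 —
Births: 7012 * 0.413 = 2896  |  3298 * 0.307 = 1012 — total 3908
Group 2: 3666 * 0.954 = 3497
Group 3: 7012 * 0.956 = 6703
Group 4: 3298 * 0.936 = 3087
Group 5: 6833 * 0.967 + 5396 * 0.355 = 6608 + 1916 = 8524
Giving 3908 / 3497 / 6703 / 3087 / 8524.
— Period 3 —
Births: 3497 * 0.413 = 1444  |  6703 * 0.307 = 2058 — total 3502
Group 2: 3908 * 0.954 = 3728
Group 3: 3497 * 0.956 = 3343
Group 4: 6703 * 0.936 = 6274
Group 5: 3087 * 0.967 + 8524 * 0.355 = 2985 + 3026 = 6011
Giving 3502 / 3728 / 3343 / 6274 / 6011.
— Period 4 —
Births: 3728 * 0.413 = 1540  |  3343 * 0.307 = 1026 — total 2566
Group 2: 3502 * 0.954 = 3341
Group 3: 3728 * 0.956 = 3564
Group 4: 3343 * 0.936 = 3129
Group 5: 6274 * 0.967 + 6011 * 0.355 = 6067 + 2134 = 8201
Giving 2566 / 3341 / 3564 / 3129 / 8201.
Dependents (band 0–14 + band 60+) = 2566 + 8201 = 10767; working-age = 10034; ratio = 10767/10034 × 100 = 107.3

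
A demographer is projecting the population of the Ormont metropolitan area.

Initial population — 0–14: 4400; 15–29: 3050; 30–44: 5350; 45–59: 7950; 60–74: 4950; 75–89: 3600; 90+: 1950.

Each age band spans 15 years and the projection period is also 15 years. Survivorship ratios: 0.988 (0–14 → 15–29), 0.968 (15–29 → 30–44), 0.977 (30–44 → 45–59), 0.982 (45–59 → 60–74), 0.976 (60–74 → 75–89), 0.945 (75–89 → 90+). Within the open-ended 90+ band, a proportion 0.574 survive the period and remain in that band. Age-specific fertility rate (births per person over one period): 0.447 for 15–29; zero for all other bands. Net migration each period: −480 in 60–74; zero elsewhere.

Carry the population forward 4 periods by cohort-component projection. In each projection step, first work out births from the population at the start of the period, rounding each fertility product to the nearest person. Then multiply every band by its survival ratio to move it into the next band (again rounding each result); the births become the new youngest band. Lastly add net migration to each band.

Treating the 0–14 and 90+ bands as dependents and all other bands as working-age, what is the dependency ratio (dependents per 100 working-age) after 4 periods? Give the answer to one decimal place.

118.8

— Period 1 —
Births: 3050 × 0.447 = 1363
15–29: 4400 × 0.988 = 4347
30–44: 3050 × 0.968 = 2952
45–59: 5350 × 0.977 = 5227
60–74: 7950 × 0.982 = 7807
75–89: 4950 × 0.976 = 4831
90+: 3600 × 0.945 + 1950 × 0.574 = 3402 + 1119 = 4521
Net migration: 60–74 − 480 → 7327
Population now: 0–14=1363, 15–29=4347, 30–44=2952, 45–59=5227, 60–74=7327, 75–89=4831, 90+=4521
— Period 2 —
Births: 4347 × 0.447 = 1943
15–29: 1363 × 0.988 = 1347
30–44: 4347 × 0.968 = 4208
45–59: 2952 × 0.977 = 2884
60–74: 5227 × 0.982 = 5133
75–89: 7327 × 0.976 = 7151
90+: 4831 × 0.945 + 4521 × 0.574 = 4565 + 2595 = 7160
Net migration: 60–74 − 480 → 4653
Population now: 0–14=1943, 15–29=1347, 30–44=4208, 45–59=2884, 60–74=4653, 75–89=7151, 90+=7160
— Period 3 —
Births: 1347 × 0.447 = 602
15–29: 1943 × 0.988 = 1920
30–44: 1347 × 0.968 = 1304
45–59: 4208 × 0.977 = 4111
60–74: 2884 × 0.982 = 2832
75–89: 4653 × 0.976 = 4541
90+: 7151 × 0.945 + 7160 × 0.574 = 6758 + 4110 = 10868
Net migration: 60–74 − 480 → 2352
Population now: 0–14=602, 15–29=1920, 30–44=1304, 45–59=4111, 60–74=2352, 75–89=4541, 90+=10868
— Period 4 —
Births: 1920 × 0.447 = 858
15–29: 602 × 0.988 = 595
30–44: 1920 × 0.968 = 1859
45–59: 1304 × 0.977 = 1274
60–74: 4111 × 0.982 = 4037
75–89: 2352 × 0.976 = 2296
90+: 4541 × 0.945 + 10868 × 0.574 = 4291 + 6238 = 10529
Net migration: 60–74 − 480 → 3557
Population now: 0–14=858, 15–29=595, 30–44=1859, 45–59=1274, 60–74=3557, 75–89=2296, 90+=10529
Dependents (band 0–14 + band 90+) = 858 + 10529 = 11387; working-age = 9581; ratio = 11387/9581 × 100 = 118.8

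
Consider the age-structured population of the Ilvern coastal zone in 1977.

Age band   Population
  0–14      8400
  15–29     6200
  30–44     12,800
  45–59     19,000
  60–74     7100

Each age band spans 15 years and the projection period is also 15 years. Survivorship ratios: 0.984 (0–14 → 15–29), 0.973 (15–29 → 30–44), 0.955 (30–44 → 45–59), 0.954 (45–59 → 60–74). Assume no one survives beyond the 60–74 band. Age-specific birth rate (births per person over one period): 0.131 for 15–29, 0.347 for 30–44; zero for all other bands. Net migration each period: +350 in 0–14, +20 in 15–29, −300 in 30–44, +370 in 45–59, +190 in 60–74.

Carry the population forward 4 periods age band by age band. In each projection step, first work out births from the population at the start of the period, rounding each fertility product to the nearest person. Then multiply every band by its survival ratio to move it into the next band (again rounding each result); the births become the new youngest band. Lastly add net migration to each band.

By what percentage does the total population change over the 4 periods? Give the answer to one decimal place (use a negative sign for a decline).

-58.6

Numbering the bands 1..5 from youngest to oldest:
[period 1]
Births: 6200 × 0.131 = 812 ; 12800 × 0.347 = 4442 → 5254
Band 2: 8400 × 0.984 = 8266
Band 3: 6200 × 0.973 = 6033
Band 4: 12800 × 0.955 = 12224
Band 5: 19000 × 0.954 = 18126
Net migration: Band 1 + 350 → 5604; Band 2 + 20 → 8286; Band 3 − 300 → 5733; Band 4 + 370 → 12594; Band 5 + 190 → 18316
→ [5604, 8286, 5733, 12594, 18316]
[period 2]
Births: 8286 × 0.131 = 1085 ; 5733 × 0.347 = 1989 → 3074
Band 2: 5604 × 0.984 = 5514
Band 3: 8286 × 0.973 = 8062
Band 4: 5733 × 0.955 = 5475
Band 5: 12594 × 0.954 = 12015
Net migration: Band 1 + 350 → 3424; Band 2 + 20 → 5534; Band 3 − 300 → 7762; Band 4 + 370 → 5845; Band 5 + 190 → 12205
→ [3424, 5534, 7762, 5845, 12205]
[period 3]
Births: 5534 × 0.131 = 725 ; 7762 × 0.347 = 2693 → 3418
Band 2: 3424 × 0.984 = 3369
Band 3: 5534 × 0.973 = 5385
Band 4: 7762 × 0.955 = 7413
Band 5: 5845 × 0.954 = 5576
Net migration: Band 1 + 350 → 3768; Band 2 + 20 → 3389; Band 3 − 300 → 5085; Band 4 + 370 → 7783; Band 5 + 190 → 5766
→ [3768, 3389, 5085, 7783, 5766]
[period 4]
Births: 3389 × 0.131 = 444 ; 5085 × 0.347 = 1764 → 2208
Band 2: 3768 × 0.984 = 3708
Band 3: 3389 × 0.973 = 3297
Band 4: 5085 × 0.955 = 4856
Band 5: 7783 × 0.954 = 7425
Net migration: Band 1 + 350 → 2558; Band 2 + 20 → 3728; Band 3 − 300 → 2997; Band 4 + 370 → 5226; Band 5 + 190 → 7615
→ [2558, 3728, 2997, 5226, 7615]
Total: 53500 → 22124; change = -31376; percentage change = -58.6%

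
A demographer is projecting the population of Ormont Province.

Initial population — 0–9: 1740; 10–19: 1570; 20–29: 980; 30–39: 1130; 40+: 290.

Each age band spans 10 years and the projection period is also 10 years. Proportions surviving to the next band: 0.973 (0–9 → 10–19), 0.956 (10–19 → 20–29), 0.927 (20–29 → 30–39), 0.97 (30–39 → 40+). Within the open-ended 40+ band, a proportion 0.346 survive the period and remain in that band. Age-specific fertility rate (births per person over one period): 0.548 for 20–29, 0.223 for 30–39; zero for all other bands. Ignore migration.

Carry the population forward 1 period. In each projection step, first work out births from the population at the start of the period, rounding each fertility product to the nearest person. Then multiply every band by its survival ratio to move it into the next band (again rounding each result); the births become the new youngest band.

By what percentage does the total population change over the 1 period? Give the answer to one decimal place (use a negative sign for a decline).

6.6

— Period 1 —
Births: 980 × 0.548 = 537 ; 1130 × 0.223 = 252 → 789
10–19: 1740 × 0.973 = 1693
20–29: 1570 × 0.956 = 1501
30–39: 980 × 0.927 = 908
40+: 1130 × 0.97 + 290 × 0.346 = 1096 + 100 = 1196
End of period: [789, 1693, 1501, 908, 1196]
Total: 5710 → 6087; change = 377; percentage change = 6.6%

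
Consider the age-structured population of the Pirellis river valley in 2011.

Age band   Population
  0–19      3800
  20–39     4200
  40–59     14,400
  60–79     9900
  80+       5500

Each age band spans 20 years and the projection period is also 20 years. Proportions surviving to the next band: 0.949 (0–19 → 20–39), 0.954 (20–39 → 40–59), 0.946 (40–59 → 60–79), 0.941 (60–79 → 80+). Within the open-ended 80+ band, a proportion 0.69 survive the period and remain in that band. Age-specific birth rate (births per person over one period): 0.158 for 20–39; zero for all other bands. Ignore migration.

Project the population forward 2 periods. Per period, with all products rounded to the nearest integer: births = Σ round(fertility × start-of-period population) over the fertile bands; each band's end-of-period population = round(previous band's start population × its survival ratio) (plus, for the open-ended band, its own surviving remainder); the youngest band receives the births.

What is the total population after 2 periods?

30296

Let band 1 be 0–19 through band 5 = 80+.
Period 1:
Births: 4200 * 0.158 = 664
Band 2: 3800 * 0.949 = 3606
Band 3: 4200 * 0.954 = 4007
Band 4: 14400 * 0.946 = 13622
Band 5: 9900 * 0.941 + 5500 * 0.69 = 9316 + 3795 = 13111
→ [664, 3606, 4007, 13622, 13111]
Period 2:
Births: 3606 * 0.158 = 570
Band 2: 664 * 0.949 = 630
Band 3: 3606 * 0.954 = 3440
Band 4: 4007 * 0.946 = 3791
Band 5: 13622 * 0.941 + 13111 * 0.69 = 12818 + 9047 = 21865
→ [570, 630, 3440, 3791, 21865]
Total after period 2: 570 + 630 + 3440 + 3791 + 21865 = 30296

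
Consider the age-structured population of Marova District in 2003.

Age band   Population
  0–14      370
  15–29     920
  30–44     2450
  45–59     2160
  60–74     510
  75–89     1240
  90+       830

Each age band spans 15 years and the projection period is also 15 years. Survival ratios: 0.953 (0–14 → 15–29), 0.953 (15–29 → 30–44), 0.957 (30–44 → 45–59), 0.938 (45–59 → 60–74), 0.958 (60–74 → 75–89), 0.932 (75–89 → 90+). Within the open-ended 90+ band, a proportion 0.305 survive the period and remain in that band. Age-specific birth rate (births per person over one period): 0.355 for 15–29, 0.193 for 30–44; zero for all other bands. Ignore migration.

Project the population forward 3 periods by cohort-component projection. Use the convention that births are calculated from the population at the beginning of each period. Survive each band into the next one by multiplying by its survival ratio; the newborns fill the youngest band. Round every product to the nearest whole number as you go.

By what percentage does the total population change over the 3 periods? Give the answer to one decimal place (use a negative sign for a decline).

-21.7

Call the bands 1 to 7, youngest first.
[period 1]
Births: 920 × 0.355 = 327  |  2450 × 0.193 = 473 → 800
Band 2: 370 × 0.953 = 353
Band 3: 920 × 0.953 = 877
Band 4: 2450 × 0.957 = 2345
Band 5: 2160 × 0.938 = 2026
Band 6: 510 × 0.958 = 489
Band 7: 1240 × 0.932 + 830 × 0.305 = 1156 + 253 = 1409
Population now: 0–14=800, 15–29=353, 30–44=877, 45–59=2345, 60–74=2026, 75–89=489, 90+=1409
[period 2]
Births: 353 × 0.355 = 125  |  877 × 0.193 = 169 → 294
Band 2: 800 × 0.953 = 762
Band 3: 353 × 0.953 = 336
Band 4: 877 × 0.957 = 839
Band 5: 2345 × 0.938 = 2200
Band 6: 2026 × 0.958 = 1941
Band 7: 489 × 0.932 + 1409 × 0.305 = 456 + 430 = 886
Population now: 0–14=294, 15–29=762, 30–44=336, 45–59=839, 60–74=2200, 75–89=1941, 90+=886
[period 3]
Births: 762 × 0.355 = 271  |  336 × 0.193 = 65 → 336
Band 2: 294 × 0.953 = 280
Band 3: 762 × 0.953 = 726
Band 4: 336 × 0.957 = 322
Band 5: 839 × 0.938 = 787
Band 6: 2200 × 0.958 = 2108
Band 7: 1941 × 0.932 + 886 × 0.305 = 1809 + 270 = 2079
Population now: 0–14=336, 15–29=280, 30–44=726, 45–59=322, 60–74=787, 75–89=2108, 90+=2079
Total: 8480 → 6638; change = -1842; percentage change = -21.7%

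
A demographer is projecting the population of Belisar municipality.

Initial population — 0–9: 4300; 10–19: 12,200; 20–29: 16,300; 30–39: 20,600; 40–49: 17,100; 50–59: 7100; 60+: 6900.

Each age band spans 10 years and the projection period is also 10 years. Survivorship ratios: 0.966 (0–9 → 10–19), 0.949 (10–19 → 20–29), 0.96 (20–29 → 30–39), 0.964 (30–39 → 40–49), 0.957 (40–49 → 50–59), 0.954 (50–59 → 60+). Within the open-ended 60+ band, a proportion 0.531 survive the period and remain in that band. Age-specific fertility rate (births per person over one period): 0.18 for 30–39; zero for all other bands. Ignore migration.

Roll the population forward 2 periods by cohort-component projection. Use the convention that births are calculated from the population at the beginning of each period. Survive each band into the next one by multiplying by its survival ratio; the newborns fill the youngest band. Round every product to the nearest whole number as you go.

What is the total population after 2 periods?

(Groups numbered youngest = 1 to oldest = 7.)
— Period 1 —
Births: 20600 * 0.18 = 3708
Group 2: 4300 * 0.966 = 4154
Group 3: 12200 * 0.949 = 11578
Group 4: 16300 * 0.96 = 15648
Group 5: 20600 * 0.964 = 19858
Group 6: 17100 * 0.957 = 16365
Group 7: 7100 * 0.954 + 6900 * 0.531 = 6773 + 3664 = 10437
→ [3708, 4154, 11578, 15648, 19858, 16365, 10437]
— Period 2 —
Births: 15648 * 0.18 = 2817
Group 2: 3708 * 0.966 = 3582
Group 3: 4154 * 0.949 = 3942
Group 4: 11578 * 0.96 = 11115
Group 5: 15648 * 0.964 = 15085
Group 6: 19858 * 0.957 = 19004
Group 7: 16365 * 0.954 + 10437 * 0.531 = 15612 + 5542 = 21154
→ [2817, 3582, 3942, 11115, 15085, 19004, 21154]
Total after period 2: 2817 + 3582 + 3942 + 11115 + 15085 + 19004 + 21154 = 76699

76699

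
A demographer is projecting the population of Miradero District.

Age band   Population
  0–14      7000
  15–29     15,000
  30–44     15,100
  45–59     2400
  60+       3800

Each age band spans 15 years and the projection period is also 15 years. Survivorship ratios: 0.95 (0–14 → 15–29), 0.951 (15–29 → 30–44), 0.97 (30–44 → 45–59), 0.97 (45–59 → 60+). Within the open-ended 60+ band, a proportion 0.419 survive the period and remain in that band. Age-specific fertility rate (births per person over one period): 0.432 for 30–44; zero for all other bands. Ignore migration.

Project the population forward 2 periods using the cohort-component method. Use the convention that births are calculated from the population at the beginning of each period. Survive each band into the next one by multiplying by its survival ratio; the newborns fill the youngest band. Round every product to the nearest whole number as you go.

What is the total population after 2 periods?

Let band 1 be 0–14 through band 5 = 60+.
— Period 1 —
Births: 15100 * 0.432 = 6523
Band 2: 7000 * 0.95 = 6650
Band 3: 15000 * 0.951 = 14265
Band 4: 15100 * 0.97 = 14647
Band 5: 2400 * 0.97 + 3800 * 0.419 = 2328 + 1592 = 3920
End of period: [6523, 6650, 14265, 14647, 3920]
— Period 2 —
Births: 14265 * 0.432 = 6162
Band 2: 6523 * 0.95 = 6197
Band 3: 6650 * 0.951 = 6324
Band 4: 14265 * 0.97 = 13837
Band 5: 14647 * 0.97 + 3920 * 0.419 = 14208 + 1642 = 15850
End of period: [6162, 6197, 6324, 13837, 15850]
Total after period 2: 6162 + 6197 + 6324 + 13837 + 15850 = 48370

48370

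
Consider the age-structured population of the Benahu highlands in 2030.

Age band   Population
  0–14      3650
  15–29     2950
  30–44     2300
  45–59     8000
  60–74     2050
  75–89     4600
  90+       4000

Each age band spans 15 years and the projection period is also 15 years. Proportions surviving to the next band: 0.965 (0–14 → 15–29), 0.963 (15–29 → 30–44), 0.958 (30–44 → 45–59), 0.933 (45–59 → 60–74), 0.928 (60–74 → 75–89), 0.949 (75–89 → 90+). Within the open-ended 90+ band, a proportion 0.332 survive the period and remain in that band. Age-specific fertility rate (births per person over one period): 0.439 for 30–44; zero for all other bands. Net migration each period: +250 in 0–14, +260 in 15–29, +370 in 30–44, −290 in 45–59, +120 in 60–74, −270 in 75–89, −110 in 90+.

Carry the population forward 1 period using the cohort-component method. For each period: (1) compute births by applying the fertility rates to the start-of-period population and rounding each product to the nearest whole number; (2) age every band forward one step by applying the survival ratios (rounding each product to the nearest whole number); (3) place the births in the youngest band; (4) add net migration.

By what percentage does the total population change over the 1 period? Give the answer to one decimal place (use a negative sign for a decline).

-9.4

— Period 1 —
Births: 2300 × 0.439 = 1010
15–29: 3650 × 0.965 = 3522
30–44: 2950 × 0.963 = 2841
45–59: 2300 × 0.958 = 2203
60–74: 8000 × 0.933 = 7464
75–89: 2050 × 0.928 = 1902
90+: 4600 × 0.949 + 4000 × 0.332 = 4365 + 1328 = 5693
Net migration: 0–14 + 250 → 1260; 15–29 + 260 → 3782; 30–44 + 370 → 3211; 45–59 − 290 → 1913; 60–74 + 120 → 7584; 75–89 − 270 → 1632; 90+ − 110 → 5583
→ [1260, 3782, 3211, 1913, 7584, 1632, 5583]
Total: 27550 → 24965; change = -2585; percentage change = -9.4%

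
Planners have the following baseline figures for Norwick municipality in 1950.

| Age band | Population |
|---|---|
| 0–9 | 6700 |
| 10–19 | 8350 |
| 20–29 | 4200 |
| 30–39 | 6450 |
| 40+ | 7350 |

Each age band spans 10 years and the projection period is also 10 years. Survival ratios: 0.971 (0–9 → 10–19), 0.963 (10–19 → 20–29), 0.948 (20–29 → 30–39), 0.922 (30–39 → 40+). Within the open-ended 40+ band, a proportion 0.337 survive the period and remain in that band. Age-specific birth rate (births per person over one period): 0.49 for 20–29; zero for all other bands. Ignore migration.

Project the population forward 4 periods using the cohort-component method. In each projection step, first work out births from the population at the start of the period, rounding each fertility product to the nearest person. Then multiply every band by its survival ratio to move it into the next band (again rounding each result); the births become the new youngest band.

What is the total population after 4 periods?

18016

(Groups numbered youngest = 1 to oldest = 5.)
[period 1]
Births: 4200 * 0.49 = 2058
Group 2: 6700 * 0.971 = 6506
Group 3: 8350 * 0.963 = 8041
Group 4: 4200 * 0.948 = 3982
Group 5: 6450 * 0.922 + 7350 * 0.337 = 5947 + 2477 = 8424
End of period: [2058, 6506, 8041, 3982, 8424]
[period 2]
Births: 8041 * 0.49 = 3940
Group 2: 2058 * 0.971 = 1998
Group 3: 6506 * 0.963 = 6265
Group 4: 8041 * 0.948 = 7623
Group 5: 3982 * 0.922 + 8424 * 0.337 = 3671 + 2839 = 6510
End of period: [3940, 1998, 6265, 7623, 6510]
[period 3]
Births: 6265 * 0.49 = 3070
Group 2: 3940 * 0.971 = 3826
Group 3: 1998 * 0.963 = 1924
Group 4: 6265 * 0.948 = 5939
Group 5: 7623 * 0.922 + 6510 * 0.337 = 7028 + 2194 = 9222
End of period: [3070, 3826, 1924, 5939, 9222]
[period 4]
Births: 1924 * 0.49 = 943
Group 2: 3070 * 0.971 = 2981
Group 3: 3826 * 0.963 = 3684
Group 4: 1924 * 0.948 = 1824
Group 5: 5939 * 0.922 + 9222 * 0.337 = 5476 + 3108 = 8584
End of period: [943, 2981, 3684, 1824, 8584]
Total after period 4: 943 + 2981 + 3684 + 1824 + 8584 = 18016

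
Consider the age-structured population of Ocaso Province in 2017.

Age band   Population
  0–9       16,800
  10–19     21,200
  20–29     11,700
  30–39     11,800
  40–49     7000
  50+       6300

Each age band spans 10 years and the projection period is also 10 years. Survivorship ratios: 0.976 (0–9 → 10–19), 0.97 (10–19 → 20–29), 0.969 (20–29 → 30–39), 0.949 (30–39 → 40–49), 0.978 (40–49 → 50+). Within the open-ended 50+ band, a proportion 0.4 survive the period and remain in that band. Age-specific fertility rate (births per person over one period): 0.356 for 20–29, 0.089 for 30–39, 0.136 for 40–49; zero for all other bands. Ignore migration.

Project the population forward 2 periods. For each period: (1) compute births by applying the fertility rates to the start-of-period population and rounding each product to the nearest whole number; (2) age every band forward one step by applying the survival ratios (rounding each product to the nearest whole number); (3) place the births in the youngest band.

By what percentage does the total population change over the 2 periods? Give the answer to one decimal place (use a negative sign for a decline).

3.2

Call the bands 1 to 6, youngest first.
Period 1.
Births: 11700 × 0.356 = 4165 ; 11800 × 0.089 = 1050 ; 7000 × 0.136 = 952 ⇒ total 6167
Band 2: 16800 × 0.976 = 16397
Band 3: 21200 × 0.97 = 20564
Band 4: 11700 × 0.969 = 11337
Band 5: 11800 × 0.949 = 11198
Band 6: 7000 × 0.978 + 6300 × 0.4 = 6846 + 2520 = 9366
End of period: [6167, 16397, 20564, 11337, 11198, 9366]
Period 2.
Births: 20564 × 0.356 = 7321 ; 11337 × 0.089 = 1009 ; 11198 × 0.136 = 1523 ⇒ total 9853
Band 2: 6167 × 0.976 = 6019
Band 3: 16397 × 0.97 = 15905
Band 4: 20564 × 0.969 = 19927
Band 5: 11337 × 0.949 = 10759
Band 6: 11198 × 0.978 + 9366 × 0.4 = 10952 + 3746 = 14698
End of period: [9853, 6019, 15905, 19927, 10759, 14698]
Total: 74800 → 77161; change = 2361; percentage change = 3.2%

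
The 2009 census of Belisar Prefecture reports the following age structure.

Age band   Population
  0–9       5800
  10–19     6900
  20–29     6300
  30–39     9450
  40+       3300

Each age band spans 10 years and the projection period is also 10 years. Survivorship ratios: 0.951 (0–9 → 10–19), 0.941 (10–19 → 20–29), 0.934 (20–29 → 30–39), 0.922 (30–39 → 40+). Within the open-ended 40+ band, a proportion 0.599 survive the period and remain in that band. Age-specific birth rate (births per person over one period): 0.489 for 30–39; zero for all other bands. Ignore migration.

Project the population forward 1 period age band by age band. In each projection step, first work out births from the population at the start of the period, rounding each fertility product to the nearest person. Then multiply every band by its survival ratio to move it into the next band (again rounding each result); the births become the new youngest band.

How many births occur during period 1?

4621

[period 1]
Births: 9450 × 0.489 = 4621
10–19: 5800 × 0.951 = 5516
20–29: 6900 × 0.941 = 6493
30–39: 6300 × 0.934 = 5884
40+: 9450 × 0.922 + 3300 × 0.599 = 8713 + 1977 = 10690
Population now: 0–9=4621, 10–19=5516, 20–29=6493, 30–39=5884, 40+=10690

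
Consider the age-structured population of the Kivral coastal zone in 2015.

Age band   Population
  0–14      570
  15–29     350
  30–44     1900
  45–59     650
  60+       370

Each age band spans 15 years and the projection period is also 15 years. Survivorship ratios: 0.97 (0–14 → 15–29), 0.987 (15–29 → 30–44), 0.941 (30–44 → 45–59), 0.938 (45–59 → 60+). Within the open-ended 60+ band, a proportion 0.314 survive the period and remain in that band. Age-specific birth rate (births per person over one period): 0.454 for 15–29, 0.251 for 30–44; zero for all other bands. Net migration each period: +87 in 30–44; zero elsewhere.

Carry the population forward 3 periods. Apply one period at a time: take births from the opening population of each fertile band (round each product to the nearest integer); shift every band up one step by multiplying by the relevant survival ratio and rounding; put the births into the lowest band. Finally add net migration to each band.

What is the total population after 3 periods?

3059

Period 1:
Births: 350 × 0.454 = 159 ; 1900 × 0.251 = 477 → 636
15–29: 570 × 0.97 = 553
30–44: 350 × 0.987 = 345
45–59: 1900 × 0.941 = 1788
60+: 650 × 0.938 + 370 × 0.314 = 610 + 116 = 726
Net migration: 30–44 + 87 → 432
Giving 636 / 553 / 432 / 1788 / 726.
Period 2:
Births: 553 × 0.454 = 251 ; 432 × 0.251 = 108 → 359
15–29: 636 × 0.97 = 617
30–44: 553 × 0.987 = 546
45–59: 432 × 0.941 = 407
60+: 1788 × 0.938 + 726 × 0.314 = 1677 + 228 = 1905
Net migration: 30–44 + 87 → 633
Giving 359 / 617 / 633 / 407 / 1905.
Period 3:
Births: 617 × 0.454 = 280 ; 633 × 0.251 = 159 → 439
15–29: 359 × 0.97 = 348
30–44: 617 × 0.987 = 609
45–59: 633 × 0.941 = 596
60+: 407 × 0.938 + 1905 × 0.314 = 382 + 598 = 980
Net migration: 30–44 + 87 → 696
Giving 439 / 348 / 696 / 596 / 980.
Total after period 3: 439 + 348 + 696 + 596 + 980 = 3059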